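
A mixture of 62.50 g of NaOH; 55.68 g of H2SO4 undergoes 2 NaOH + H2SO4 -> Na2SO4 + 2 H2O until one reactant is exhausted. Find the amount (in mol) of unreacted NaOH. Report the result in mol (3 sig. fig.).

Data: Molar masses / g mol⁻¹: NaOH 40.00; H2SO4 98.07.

0.427 mol

n(NaOH) = 62.50 / 40.00 = 1.563 mol
n(H2SO4) = 55.68 / 98.07 = 0.5678 mol
n/ν for NaOH = 1.563/2 = 0.7815
n/ν for H2SO4 = 0.5678/1 = 0.5678
Smallest n/ν is H2SO4 → limiting reagent.
NaOH consumed = (2/1) × 0.5678 = 1.136 mol
NaOH remaining = 1.563 − 1.136 = 0.4270 mol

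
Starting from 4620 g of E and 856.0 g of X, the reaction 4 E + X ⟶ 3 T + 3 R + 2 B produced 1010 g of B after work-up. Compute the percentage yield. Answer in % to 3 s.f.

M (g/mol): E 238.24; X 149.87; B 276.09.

n(E) = 4620 / 238.24 = 19.39 mol
n(X) = 856.0 / 149.87 = 5.712 mol
n/ν for E = 19.39/4 = 4.848
n/ν for X = 5.712/1 = 5.712
Smallest n/ν is E → limiting reagent.
theoretical n(B) = (2/4) × 19.39 = 9.695 mol → 2677 g
% yield = 1010 / 2677 × 100 = 37.73 %

37.7 %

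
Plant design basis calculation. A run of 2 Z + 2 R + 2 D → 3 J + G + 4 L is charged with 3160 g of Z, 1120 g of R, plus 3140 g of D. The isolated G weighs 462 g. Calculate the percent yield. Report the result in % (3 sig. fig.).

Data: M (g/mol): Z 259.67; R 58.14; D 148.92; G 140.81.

53.9 %

n(Z) = 3160 / 259.67 = 12.17 mol
n(R) = 1120 / 58.14 = 19.26 mol
n(D) = 3140 / 148.92 = 21.09 mol
n/ν → Z: 6.085, R: 9.630, D: 10.55; Z is limiting.
theoretical n(G) = (1/2) × 12.17 = 6.085 mol → 856.8 g
% yield = 462 / 856.8 × 100 = 53.92 %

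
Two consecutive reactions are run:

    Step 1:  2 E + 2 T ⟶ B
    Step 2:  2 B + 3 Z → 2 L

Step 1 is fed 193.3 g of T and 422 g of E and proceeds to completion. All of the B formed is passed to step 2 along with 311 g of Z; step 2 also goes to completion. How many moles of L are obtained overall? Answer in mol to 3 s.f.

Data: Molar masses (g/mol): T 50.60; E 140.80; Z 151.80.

1.37 mol

Step 1:
n(T) = 193.3 / 50.60 = 3.820 mol
n(E) = 422.0 / 140.80 = 2.997 mol
n/ν for T = 3.820/2 = 1.910
n/ν for E = 2.997/2 = 1.499
Smallest n/ν is E → limiting reagent.
n(B) produced = (1/2) × 2.997 = 1.499 mol
Step 2:
n(B) available = 1.499 mol
n(Z) = 311.0 / 151.80 = 2.049 mol
n/ν for B = 1.499/2 = 0.7495
n/ν for Z = 2.049/3 = 0.6830
Smallest n/ν is Z → limiting reagent.
n(L) = (2/3) × 2.049 = 1.366 mol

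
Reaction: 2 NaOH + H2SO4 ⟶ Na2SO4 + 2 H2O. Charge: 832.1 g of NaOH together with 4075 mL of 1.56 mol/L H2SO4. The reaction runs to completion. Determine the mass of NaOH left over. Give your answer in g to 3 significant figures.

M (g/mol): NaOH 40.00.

n(NaOH) = 832.1 / 40.00 = 20.80 mol
n(H2SO4) = 1.56 × 4075/1000 = 6.357 mol
n/ν for NaOH = 20.80/2 = 10.40
n/ν for H2SO4 = 6.357/1 = 6.357
Smallest n/ν is H2SO4 → limiting reagent.
NaOH consumed = (2/1) × 6.357 = 12.71 mol
NaOH remaining = 20.80 − 12.71 = 8.090 mol
mass = 8.090 × 40.00 = 323.6 g

324 g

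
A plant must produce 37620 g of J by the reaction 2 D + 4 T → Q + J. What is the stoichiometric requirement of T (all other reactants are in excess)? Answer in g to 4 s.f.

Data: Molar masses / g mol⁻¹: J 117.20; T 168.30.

216100 g

n(J) = 37620 / 117.20 = 321.0 mol
n(T) = (4/1) × 321.0 = 1284 mol
mass = 1284 × 168.30 = 216100 g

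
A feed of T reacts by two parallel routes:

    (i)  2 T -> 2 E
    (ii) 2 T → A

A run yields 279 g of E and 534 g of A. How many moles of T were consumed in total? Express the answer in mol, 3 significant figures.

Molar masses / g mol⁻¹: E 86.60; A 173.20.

9.39 mol

n(E) = 279 / 86.60 = 3.222 mol
n(A) = 534 / 173.20 = 3.083 mol
n(T) via (i) = (2/2)×3.222 = 3.222 mol
n(T) via (ii) = (2/1)×3.083 = 6.166 mol
total n(T) = 3.222 + 6.166 = 9.388 mol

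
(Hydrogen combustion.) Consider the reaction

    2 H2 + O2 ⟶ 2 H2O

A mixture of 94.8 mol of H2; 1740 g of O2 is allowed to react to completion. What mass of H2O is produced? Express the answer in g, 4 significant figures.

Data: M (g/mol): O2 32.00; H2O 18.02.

n(H2) = 94.80 mol
n(O2) = 1740 / 32.00 = 54.38 mol
n/ν → H2: 47.40, O2: 54.38; H2 is limiting.
n(H2O) = (2/2) × 94.80 = 94.80 mol
mass = 94.80 × 18.02 = 1708 g

1708 g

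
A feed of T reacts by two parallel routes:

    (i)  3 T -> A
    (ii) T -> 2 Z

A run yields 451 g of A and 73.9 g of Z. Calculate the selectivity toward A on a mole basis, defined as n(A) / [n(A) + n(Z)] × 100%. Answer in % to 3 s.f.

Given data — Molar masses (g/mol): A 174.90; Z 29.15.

50.4 %

n(A) = 451 / 174.90 = 2.579 mol
n(Z) = 73.9 / 29.15 = 2.535 mol
selectivity = 2.579/(2.579+2.535) × 100 = 50.43 %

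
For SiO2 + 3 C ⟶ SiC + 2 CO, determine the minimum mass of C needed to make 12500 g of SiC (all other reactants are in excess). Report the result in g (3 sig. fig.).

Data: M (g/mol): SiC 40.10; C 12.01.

n(SiC) = 12500 / 40.10 = 311.7 mol
n(C) = (3/1) × 311.7 = 935.1 mol
mass = 935.1 × 12.01 = 11230 g

11200 g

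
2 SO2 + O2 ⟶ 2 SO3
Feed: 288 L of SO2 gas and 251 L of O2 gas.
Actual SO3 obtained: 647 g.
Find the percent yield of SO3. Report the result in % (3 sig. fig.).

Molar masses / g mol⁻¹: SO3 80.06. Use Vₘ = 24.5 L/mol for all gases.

68.7 %

n(SO2) = 288.0 / 24.5 = 11.76 mol
n(O2) = 251.0 / 24.5 = 10.24 mol
n/ν → SO2: 5.880, O2: 10.24; SO2 is limiting.
theoretical n(SO3) = (2/2) × 11.76 = 11.76 mol → 941.5 g
% yield = 647 / 941.5 × 100 = 68.72 %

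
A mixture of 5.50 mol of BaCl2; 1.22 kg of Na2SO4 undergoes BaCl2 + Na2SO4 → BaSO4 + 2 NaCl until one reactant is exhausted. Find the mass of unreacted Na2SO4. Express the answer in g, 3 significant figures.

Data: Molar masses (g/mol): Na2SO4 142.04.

n(BaCl2) = 5.500 mol
n(Na2SO4) = 1.220×1000 / 142.04 = 8.589 mol
n/ν for BaCl2 = 5.500/1 = 5.500
n/ν for Na2SO4 = 8.589/1 = 8.589
Smallest n/ν is BaCl2 → limiting reagent.
Na2SO4 consumed = (1/1) × 5.500 = 5.500 mol
Na2SO4 remaining = 8.589 − 5.500 = 3.089 mol
mass = 3.089 × 142.04 = 438.8 g

439 g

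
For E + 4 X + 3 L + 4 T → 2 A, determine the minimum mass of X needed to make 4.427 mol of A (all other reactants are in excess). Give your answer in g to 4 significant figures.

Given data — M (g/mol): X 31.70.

280.7 g

n(A) = 4.427 mol
n(X) = (4/2) × 4.427 = 8.854 mol
mass = 8.854 × 31.70 = 280.7 g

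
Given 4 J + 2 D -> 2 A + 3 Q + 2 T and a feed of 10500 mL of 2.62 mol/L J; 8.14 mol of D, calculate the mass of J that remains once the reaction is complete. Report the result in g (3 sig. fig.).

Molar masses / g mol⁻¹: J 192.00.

n(J) = 2.62 × 10500/1000 = 27.51 mol
n(D) = 8.140 mol
n/ν → J: 6.878, D: 4.070; D is limiting.
J consumed = (4/2) × 8.140 = 16.28 mol
J remaining = 27.51 − 16.28 = 11.23 mol
mass = 11.23 × 192.00 = 2156 g

2160 g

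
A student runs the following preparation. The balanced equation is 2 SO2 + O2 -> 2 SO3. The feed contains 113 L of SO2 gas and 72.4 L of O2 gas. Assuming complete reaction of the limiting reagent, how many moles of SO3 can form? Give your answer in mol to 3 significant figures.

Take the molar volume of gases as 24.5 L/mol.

n(SO2) = 113.0 / 24.5 = 4.612 mol
n(O2) = 72.40 / 24.5 = 2.955 mol
n/ν for SO2 = 4.612/2 = 2.306
n/ν for O2 = 2.955/1 = 2.955
Smallest n/ν is SO2 → limiting reagent.
n(SO3) = (2/2) × 4.612 = 4.612 mol

4.61 mol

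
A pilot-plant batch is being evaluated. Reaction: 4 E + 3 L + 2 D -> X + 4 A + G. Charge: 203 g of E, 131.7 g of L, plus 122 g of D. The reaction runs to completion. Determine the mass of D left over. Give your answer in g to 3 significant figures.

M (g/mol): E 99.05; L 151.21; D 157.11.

n(E) = 203.0 / 99.05 = 2.049 mol
n(L) = 131.7 / 151.21 = 0.8710 mol
n(D) = 122.0 / 157.11 = 0.7765 mol
n/ν → E: 0.5123, L: 0.2903, D: 0.3883; L is limiting.
D consumed = (2/3) × 0.8710 = 0.5807 mol
D remaining = 0.7765 − 0.5807 = 0.1958 mol
mass = 0.1958 × 157.11 = 30.76 g

30.8 g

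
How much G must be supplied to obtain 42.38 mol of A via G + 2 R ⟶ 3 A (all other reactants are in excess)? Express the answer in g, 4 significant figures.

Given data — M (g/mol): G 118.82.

n(A) = 42.38 mol
n(G) = (1/3) × 42.38 = 14.13 mol
mass = 14.13 × 118.82 = 1679 g

1679 g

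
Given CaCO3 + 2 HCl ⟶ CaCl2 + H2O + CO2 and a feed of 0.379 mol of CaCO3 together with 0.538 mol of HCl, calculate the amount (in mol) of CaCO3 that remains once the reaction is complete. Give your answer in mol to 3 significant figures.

0.110 mol

n(CaCO3) = 0.3790 mol
n(HCl) = 0.5380 mol
n/ν for CaCO3 = 0.3790/1 = 0.3790
n/ν for HCl = 0.5380/2 = 0.2690
Smallest n/ν is HCl → limiting reagent.
CaCO3 consumed = (1/2) × 0.5380 = 0.2690 mol
CaCO3 remaining = 0.3790 − 0.2690 = 0.1100 mol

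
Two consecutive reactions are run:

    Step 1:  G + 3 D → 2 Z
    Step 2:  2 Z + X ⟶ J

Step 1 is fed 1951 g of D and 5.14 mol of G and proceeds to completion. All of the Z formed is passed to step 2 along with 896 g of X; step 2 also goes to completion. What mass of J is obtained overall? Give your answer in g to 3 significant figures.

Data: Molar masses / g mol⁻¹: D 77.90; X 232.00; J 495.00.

Step 1:
n(D) = 1951 / 77.90 = 25.04 mol
n(G) = 5.140 mol
n/ν for D = 25.04/3 = 8.347
n/ν for G = 5.140/1 = 5.140
Smallest n/ν is G → limiting reagent.
n(Z) produced = (2/1) × 5.140 = 10.28 mol
Step 2:
n(Z) available = 10.28 mol
n(X) = 896.0 / 232.00 = 3.862 mol
n/ν for Z = 10.28/2 = 5.140
n/ν for X = 3.862/1 = 3.862
Smallest n/ν is X → limiting reagent.
n(J) = (1/1) × 3.862 = 3.862 mol
mass = 3.862 × 495.00 = 1912 g

1910 g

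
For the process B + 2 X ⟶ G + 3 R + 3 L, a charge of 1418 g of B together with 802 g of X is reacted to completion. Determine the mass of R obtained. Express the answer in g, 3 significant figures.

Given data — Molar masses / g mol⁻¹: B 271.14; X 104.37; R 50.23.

n(B) = 1418 / 271.14 = 5.230 mol
n(X) = 802.0 / 104.37 = 7.684 mol
n/ν → B: 5.230, X: 3.842; X is limiting.
n(R) = (3/2) × 7.684 = 11.53 mol
mass = 11.53 × 50.23 = 579.2 g

579 g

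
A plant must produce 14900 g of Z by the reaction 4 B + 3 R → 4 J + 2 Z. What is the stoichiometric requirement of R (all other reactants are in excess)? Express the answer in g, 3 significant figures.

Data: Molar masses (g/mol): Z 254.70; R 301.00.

n(Z) = 14900 / 254.70 = 58.50 mol
n(R) = (3/2) × 58.50 = 87.75 mol
mass = 87.75 × 301.00 = 26410 g

26400 g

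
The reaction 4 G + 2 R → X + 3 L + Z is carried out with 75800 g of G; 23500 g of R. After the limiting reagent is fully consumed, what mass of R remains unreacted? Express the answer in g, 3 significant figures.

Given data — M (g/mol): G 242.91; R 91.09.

9290 g

n(G) = 75800 / 242.91 = 312.0 mol
n(R) = 23500 / 91.09 = 258.0 mol
n/ν for G = 312.0/4 = 78.00
n/ν for R = 258.0/2 = 129.0
Smallest n/ν is G → limiting reagent.
R consumed = (2/4) × 312.0 = 156.0 mol
R remaining = 258.0 − 156.0 = 102.0 mol
mass = 102.0 × 91.09 = 9291 g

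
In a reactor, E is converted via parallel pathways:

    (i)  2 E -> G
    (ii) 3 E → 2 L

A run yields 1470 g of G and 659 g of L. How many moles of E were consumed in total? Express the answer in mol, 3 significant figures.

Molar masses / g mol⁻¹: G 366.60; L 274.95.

n(G) = 1470 / 366.60 = 4.010 mol
n(L) = 659 / 274.95 = 2.397 mol
n(E) via (i) = (2/1)×4.010 = 8.020 mol
n(E) via (ii) = (3/2)×2.397 = 3.596 mol
total n(E) = 8.020 + 3.596 = 11.62 mol

11.6 mol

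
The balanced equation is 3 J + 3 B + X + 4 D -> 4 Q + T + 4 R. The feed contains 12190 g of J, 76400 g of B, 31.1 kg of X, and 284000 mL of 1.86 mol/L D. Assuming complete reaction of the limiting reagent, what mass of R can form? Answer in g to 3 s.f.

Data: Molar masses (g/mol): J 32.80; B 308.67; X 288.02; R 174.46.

n(J) = 12190 / 32.80 = 371.6 mol
n(B) = 76400 / 308.67 = 247.5 mol
n(X) = 31.10×1000 / 288.02 = 108.0 mol
n(D) = 1.86 × 284000/1000 = 528.2 mol
n/ν for J = 371.6/3 = 123.9
n/ν for B = 247.5/3 = 82.50
n/ν for X = 108.0/1 = 108.0
n/ν for D = 528.2/4 = 132.1
Smallest n/ν is B → limiting reagent.
n(R) = (4/3) × 247.5 = 330.0 mol
mass = 330.0 × 174.46 = 57570 g

57600 g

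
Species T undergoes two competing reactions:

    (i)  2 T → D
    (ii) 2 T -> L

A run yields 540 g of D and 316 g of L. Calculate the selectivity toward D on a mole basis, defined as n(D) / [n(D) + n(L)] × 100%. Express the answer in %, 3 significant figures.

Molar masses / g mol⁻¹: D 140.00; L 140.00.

n(D) = 540 / 140.00 = 3.857 mol
n(L) = 316 / 140.00 = 2.257 mol
selectivity = 3.857/(3.857+2.257) × 100 = 63.08 %

63.1 %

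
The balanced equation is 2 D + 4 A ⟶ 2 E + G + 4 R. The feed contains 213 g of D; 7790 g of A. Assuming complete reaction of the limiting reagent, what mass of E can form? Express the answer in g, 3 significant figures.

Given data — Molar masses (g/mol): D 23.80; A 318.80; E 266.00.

2380 g

n(D) = 213.0 / 23.80 = 8.950 mol
n(A) = 7790 / 318.80 = 24.44 mol
n/ν → D: 4.475, A: 6.110; D is limiting.
n(E) = (2/2) × 8.950 = 8.950 mol
mass = 8.950 × 266.00 = 2381 g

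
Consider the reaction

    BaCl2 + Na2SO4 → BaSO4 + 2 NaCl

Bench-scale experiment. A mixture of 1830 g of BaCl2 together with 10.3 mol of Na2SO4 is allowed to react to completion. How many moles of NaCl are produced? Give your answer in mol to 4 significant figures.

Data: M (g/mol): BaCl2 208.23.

n(BaCl2) = 1830 / 208.23 = 8.788 mol
n(Na2SO4) = 10.30 mol
n/ν for BaCl2 = 8.788/1 = 8.788
n/ν for Na2SO4 = 10.30/1 = 10.30
Smallest n/ν is BaCl2 → limiting reagent.
n(NaCl) = (2/1) × 8.788 = 17.58 mol

17.58 mol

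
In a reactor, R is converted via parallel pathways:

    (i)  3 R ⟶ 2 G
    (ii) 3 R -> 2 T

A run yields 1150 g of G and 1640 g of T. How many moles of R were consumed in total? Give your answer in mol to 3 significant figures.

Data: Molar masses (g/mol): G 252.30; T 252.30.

n(G) = 1150 / 252.30 = 4.558 mol
n(T) = 1640 / 252.30 = 6.500 mol
n(R) via (i) = (3/2)×4.558 = 6.837 mol
n(R) via (ii) = (3/2)×6.500 = 9.750 mol
total n(R) = 6.837 + 9.750 = 16.59 mol

16.6 mol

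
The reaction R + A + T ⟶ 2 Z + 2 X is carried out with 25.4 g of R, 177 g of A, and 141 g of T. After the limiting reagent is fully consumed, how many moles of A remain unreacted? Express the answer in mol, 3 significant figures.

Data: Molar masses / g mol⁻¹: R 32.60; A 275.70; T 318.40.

0.199 mol

n(R) = 25.40 / 32.60 = 0.7791 mol
n(A) = 177.0 / 275.70 = 0.6420 mol
n(T) = 141.0 / 318.40 = 0.4428 mol
n/ν → R: 0.7791, A: 0.6420, T: 0.4428; T is limiting.
A consumed = (1/1) × 0.4428 = 0.4428 mol
A remaining = 0.6420 − 0.4428 = 0.1992 mol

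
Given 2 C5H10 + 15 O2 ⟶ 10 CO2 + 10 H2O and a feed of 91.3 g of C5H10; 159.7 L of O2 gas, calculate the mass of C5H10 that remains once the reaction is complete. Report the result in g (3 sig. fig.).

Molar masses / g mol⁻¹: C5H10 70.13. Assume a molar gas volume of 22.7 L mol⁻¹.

n(C5H10) = 91.30 / 70.13 = 1.302 mol
n(O2) = 159.7 / 22.7 = 7.035 mol
n/ν for C5H10 = 1.302/2 = 0.6510
n/ν for O2 = 7.035/15 = 0.4690
Smallest n/ν is O2 → limiting reagent.
C5H10 consumed = (2/15) × 7.035 = 0.9380 mol
C5H10 remaining = 1.302 − 0.9380 = 0.3640 mol
mass = 0.3640 × 70.13 = 25.53 g

25.5 g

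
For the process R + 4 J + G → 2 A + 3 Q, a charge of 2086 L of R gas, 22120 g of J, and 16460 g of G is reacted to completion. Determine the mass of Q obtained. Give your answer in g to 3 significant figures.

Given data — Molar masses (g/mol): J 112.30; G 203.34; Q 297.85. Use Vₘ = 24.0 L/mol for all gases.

n(R) = 2086 / 24.0 = 86.92 mol
n(J) = 22120 / 112.30 = 197.0 mol
n(G) = 16460 / 203.34 = 80.95 mol
n/ν for R = 86.92/1 = 86.92
n/ν for J = 197.0/4 = 49.25
n/ν for G = 80.95/1 = 80.95
Smallest n/ν is J → limiting reagent.
n(Q) = (3/4) × 197.0 = 147.8 mol
mass = 147.8 × 297.85 = 44020 g

44000 g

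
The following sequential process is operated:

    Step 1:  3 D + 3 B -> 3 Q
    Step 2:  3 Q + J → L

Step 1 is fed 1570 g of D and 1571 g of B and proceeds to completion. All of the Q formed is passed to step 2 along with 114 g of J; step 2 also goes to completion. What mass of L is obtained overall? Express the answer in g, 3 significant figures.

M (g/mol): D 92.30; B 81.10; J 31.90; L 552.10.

Step 1:
n(D) = 1570 / 92.30 = 17.01 mol
n(B) = 1571 / 81.10 = 19.37 mol
n/ν → D: 5.670, B: 6.457; D is limiting.
n(Q) produced = (3/3) × 17.01 = 17.01 mol
Step 2:
n(Q) available = 17.01 mol
n(J) = 114.0 / 31.90 = 3.574 mol
n/ν → Q: 5.670, J: 3.574; J is limiting.
n(L) = (1/1) × 3.574 = 3.574 mol
mass = 3.574 × 552.10 = 1973 g

1970 g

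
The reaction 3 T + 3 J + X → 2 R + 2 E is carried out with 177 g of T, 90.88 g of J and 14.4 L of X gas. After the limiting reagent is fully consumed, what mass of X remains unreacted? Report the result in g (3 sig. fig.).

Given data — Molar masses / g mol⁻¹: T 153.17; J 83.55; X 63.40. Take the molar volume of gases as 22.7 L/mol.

n(T) = 177.0 / 153.17 = 1.156 mol
n(J) = 90.88 / 83.55 = 1.088 mol
n(X) = 14.40 / 22.7 = 0.6344 mol
n/ν for T = 1.156/3 = 0.3853
n/ν for J = 1.088/3 = 0.3627
n/ν for X = 0.6344/1 = 0.6344
Smallest n/ν is J → limiting reagent.
X consumed = (1/3) × 1.088 = 0.3627 mol
X remaining = 0.6344 − 0.3627 = 0.2717 mol
mass = 0.2717 × 63.40 = 17.23 g

17.2 g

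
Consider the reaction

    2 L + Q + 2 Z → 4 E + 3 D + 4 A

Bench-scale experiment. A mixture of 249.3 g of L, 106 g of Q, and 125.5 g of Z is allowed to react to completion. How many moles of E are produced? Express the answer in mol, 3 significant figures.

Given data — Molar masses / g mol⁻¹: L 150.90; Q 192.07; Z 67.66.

2.21 mol

n(L) = 249.3 / 150.90 = 1.652 mol
n(Q) = 106.0 / 192.07 = 0.5519 mol
n(Z) = 125.5 / 67.66 = 1.855 mol
n/ν → L: 0.8260, Q: 0.5519, Z: 0.9275; Q is limiting.
n(E) = (4/1) × 0.5519 = 2.208 mol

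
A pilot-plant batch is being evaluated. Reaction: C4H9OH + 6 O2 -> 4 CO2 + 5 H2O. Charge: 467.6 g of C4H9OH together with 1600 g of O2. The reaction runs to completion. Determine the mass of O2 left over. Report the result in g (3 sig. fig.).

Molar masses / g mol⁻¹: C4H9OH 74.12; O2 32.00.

n(C4H9OH) = 467.6 / 74.12 = 6.309 mol
n(O2) = 1600 / 32.00 = 50.00 mol
n/ν for C4H9OH = 6.309/1 = 6.309
n/ν for O2 = 50.00/6 = 8.333
Smallest n/ν is C4H9OH → limiting reagent.
O2 consumed = (6/1) × 6.309 = 37.85 mol
O2 remaining = 50.00 − 37.85 = 12.15 mol
mass = 12.15 × 32.00 = 388.8 g

389 g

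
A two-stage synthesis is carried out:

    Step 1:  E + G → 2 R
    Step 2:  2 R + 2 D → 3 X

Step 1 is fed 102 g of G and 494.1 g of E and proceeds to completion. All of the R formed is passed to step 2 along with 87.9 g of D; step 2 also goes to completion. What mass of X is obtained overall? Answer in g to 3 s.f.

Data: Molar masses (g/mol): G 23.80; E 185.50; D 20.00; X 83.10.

548 g

Step 1:
n(G) = 102.0 / 23.80 = 4.286 mol
n(E) = 494.1 / 185.50 = 2.664 mol
n/ν for G = 4.286/1 = 4.286
n/ν for E = 2.664/1 = 2.664
Smallest n/ν is E → limiting reagent.
n(R) produced = (2/1) × 2.664 = 5.328 mol
Step 2:
n(R) available = 5.328 mol
n(D) = 87.90 / 20.00 = 4.395 mol
n/ν for R = 5.328/2 = 2.664
n/ν for D = 4.395/2 = 2.198
Smallest n/ν is D → limiting reagent.
n(X) = (3/2) × 4.395 = 6.593 mol
mass = 6.593 × 83.10 = 547.9 g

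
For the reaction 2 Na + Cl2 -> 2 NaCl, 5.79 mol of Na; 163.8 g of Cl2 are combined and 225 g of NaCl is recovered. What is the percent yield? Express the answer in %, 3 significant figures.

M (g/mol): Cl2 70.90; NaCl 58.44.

83.3 %

n(Na) = 5.790 mol
n(Cl2) = 163.8 / 70.90 = 2.310 mol
n/ν for Na = 5.790/2 = 2.895
n/ν for Cl2 = 2.310/1 = 2.310
Smallest n/ν is Cl2 → limiting reagent.
theoretical n(NaCl) = (2/1) × 2.310 = 4.620 mol → 270.0 g
% yield = 225 / 270.0 × 100 = 83.33 %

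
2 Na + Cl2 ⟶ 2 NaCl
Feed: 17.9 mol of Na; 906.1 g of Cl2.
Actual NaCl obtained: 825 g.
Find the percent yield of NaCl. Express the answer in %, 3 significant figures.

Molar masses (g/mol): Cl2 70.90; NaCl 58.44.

78.9 %

n(Na) = 17.90 mol
n(Cl2) = 906.1 / 70.90 = 12.78 mol
n/ν for Na = 17.90/2 = 8.950
n/ν for Cl2 = 12.78/1 = 12.78
Smallest n/ν is Na → limiting reagent.
theoretical n(NaCl) = (2/2) × 17.90 = 17.90 mol → 1046 g
% yield = 825 / 1046 × 100 = 78.87 %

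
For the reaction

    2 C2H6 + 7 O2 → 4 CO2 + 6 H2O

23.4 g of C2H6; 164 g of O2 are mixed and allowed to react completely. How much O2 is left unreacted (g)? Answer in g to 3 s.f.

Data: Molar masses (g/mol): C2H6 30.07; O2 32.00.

76.8 g

n(C2H6) = 23.40 / 30.07 = 0.7782 mol
n(O2) = 164.0 / 32.00 = 5.125 mol
n/ν for C2H6 = 0.7782/2 = 0.3891
n/ν for O2 = 5.125/7 = 0.7321
Smallest n/ν is C2H6 → limiting reagent.
O2 consumed = (7/2) × 0.7782 = 2.724 mol
O2 remaining = 5.125 − 2.724 = 2.401 mol
mass = 2.401 × 32.00 = 76.83 g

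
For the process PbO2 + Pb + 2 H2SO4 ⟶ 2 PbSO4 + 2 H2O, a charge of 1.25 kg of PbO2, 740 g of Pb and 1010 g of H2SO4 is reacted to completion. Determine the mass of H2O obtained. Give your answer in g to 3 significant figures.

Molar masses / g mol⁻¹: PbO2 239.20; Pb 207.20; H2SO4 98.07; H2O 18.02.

n(PbO2) = 1.250×1000 / 239.20 = 5.226 mol
n(Pb) = 740.0 / 207.20 = 3.571 mol
n(H2SO4) = 1010 / 98.07 = 10.30 mol
n/ν for PbO2 = 5.226/1 = 5.226
n/ν for Pb = 3.571/1 = 3.571
n/ν for H2SO4 = 10.30/2 = 5.150
Smallest n/ν is Pb → limiting reagent.
n(H2O) = (2/1) × 3.571 = 7.142 mol
mass = 7.142 × 18.02 = 128.7 g

129 g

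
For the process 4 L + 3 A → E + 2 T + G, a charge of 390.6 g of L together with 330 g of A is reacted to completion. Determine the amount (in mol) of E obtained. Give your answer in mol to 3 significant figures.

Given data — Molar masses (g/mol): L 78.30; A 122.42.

0.899 mol

n(L) = 390.6 / 78.30 = 4.989 mol
n(A) = 330.0 / 122.42 = 2.696 mol
n/ν for L = 4.989/4 = 1.247
n/ν for A = 2.696/3 = 0.8987
Smallest n/ν is A → limiting reagent.
n(E) = (1/3) × 2.696 = 0.8987 mol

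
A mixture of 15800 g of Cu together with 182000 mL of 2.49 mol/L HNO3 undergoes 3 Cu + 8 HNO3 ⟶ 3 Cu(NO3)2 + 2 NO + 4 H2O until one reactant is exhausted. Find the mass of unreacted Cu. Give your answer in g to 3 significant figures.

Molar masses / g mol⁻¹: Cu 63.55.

n(Cu) = 15800 / 63.55 = 248.6 mol
n(HNO3) = 2.49 × 182000/1000 = 453.2 mol
n/ν → Cu: 82.87, HNO3: 56.65; HNO3 is limiting.
Cu consumed = (3/8) × 453.2 = 170.0 mol
Cu remaining = 248.6 − 170.0 = 78.60 mol
mass = 78.60 × 63.55 = 4995 g

5000 g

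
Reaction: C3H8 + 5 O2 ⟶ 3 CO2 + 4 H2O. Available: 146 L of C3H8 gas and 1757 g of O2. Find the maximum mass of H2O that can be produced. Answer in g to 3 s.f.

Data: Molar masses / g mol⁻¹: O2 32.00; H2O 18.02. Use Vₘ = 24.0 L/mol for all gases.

438 g

n(C3H8) = 146.0 / 24.0 = 6.083 mol
n(O2) = 1757 / 32.00 = 54.91 mol
n/ν for C3H8 = 6.083/1 = 6.083
n/ν for O2 = 54.91/5 = 10.98
Smallest n/ν is C3H8 → limiting reagent.
n(H2O) = (4/1) × 6.083 = 24.33 mol
mass = 24.33 × 18.02 = 438.4 g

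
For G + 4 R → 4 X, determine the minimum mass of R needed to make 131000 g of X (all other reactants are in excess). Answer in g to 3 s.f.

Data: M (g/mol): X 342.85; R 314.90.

120000 g

n(X) = 131000 / 342.85 = 382.1 mol
n(R) = (4/4) × 382.1 = 382.1 mol
mass = 382.1 × 314.90 = 120300 g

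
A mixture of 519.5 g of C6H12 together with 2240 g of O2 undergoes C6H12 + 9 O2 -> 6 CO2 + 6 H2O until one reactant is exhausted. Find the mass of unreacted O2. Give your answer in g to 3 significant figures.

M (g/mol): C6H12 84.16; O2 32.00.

462 g

n(C6H12) = 519.5 / 84.16 = 6.173 mol
n(O2) = 2240 / 32.00 = 70.00 mol
n/ν for C6H12 = 6.173/1 = 6.173
n/ν for O2 = 70.00/9 = 7.778
Smallest n/ν is C6H12 → limiting reagent.
O2 consumed = (9/1) × 6.173 = 55.56 mol
O2 remaining = 70.00 − 55.56 = 14.44 mol
mass = 14.44 × 32.00 = 462.1 g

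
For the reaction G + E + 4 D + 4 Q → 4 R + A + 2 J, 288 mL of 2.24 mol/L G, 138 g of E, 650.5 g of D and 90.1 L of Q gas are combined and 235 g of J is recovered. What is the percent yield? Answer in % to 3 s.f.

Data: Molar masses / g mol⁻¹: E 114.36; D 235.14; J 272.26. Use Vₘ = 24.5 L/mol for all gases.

n(G) = 2.24 × 288.0/1000 = 0.6451 mol
n(E) = 138.0 / 114.36 = 1.207 mol
n(D) = 650.5 / 235.14 = 2.766 mol
n(Q) = 90.10 / 24.5 = 3.678 mol
n/ν for G = 0.6451/1 = 0.6451
n/ν for E = 1.207/1 = 1.207
n/ν for D = 2.766/4 = 0.6915
n/ν for Q = 3.678/4 = 0.9195
Smallest n/ν is G → limiting reagent.
theoretical n(J) = (2/1) × 0.6451 = 1.290 mol → 351.2 g
% yield = 235 / 351.2 × 100 = 66.91 %

66.9 %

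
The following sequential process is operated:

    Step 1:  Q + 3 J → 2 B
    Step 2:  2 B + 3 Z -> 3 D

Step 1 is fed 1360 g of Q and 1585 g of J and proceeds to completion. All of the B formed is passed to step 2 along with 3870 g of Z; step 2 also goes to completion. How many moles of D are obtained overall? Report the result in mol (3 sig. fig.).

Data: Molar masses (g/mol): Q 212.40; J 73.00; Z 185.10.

Step 1:
n(Q) = 1360 / 212.40 = 6.403 mol
n(J) = 1585 / 73.00 = 21.71 mol
n/ν for Q = 6.403/1 = 6.403
n/ν for J = 21.71/3 = 7.237
Smallest n/ν is Q → limiting reagent.
n(B) produced = (2/1) × 6.403 = 12.81 mol
Step 2:
n(B) available = 12.81 mol
n(Z) = 3870 / 185.10 = 20.91 mol
n/ν for B = 12.81/2 = 6.405
n/ν for Z = 20.91/3 = 6.970
Smallest n/ν is B → limiting reagent.
n(D) = (3/2) × 12.81 = 19.22 mol

19.2 mol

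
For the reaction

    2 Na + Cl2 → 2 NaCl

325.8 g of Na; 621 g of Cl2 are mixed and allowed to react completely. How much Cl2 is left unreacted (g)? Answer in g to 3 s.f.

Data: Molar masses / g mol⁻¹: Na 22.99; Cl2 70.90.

n(Na) = 325.8 / 22.99 = 14.17 mol
n(Cl2) = 621.0 / 70.90 = 8.759 mol
n/ν → Na: 7.085, Cl2: 8.759; Na is limiting.
Cl2 consumed = (1/2) × 14.17 = 7.085 mol
Cl2 remaining = 8.759 − 7.085 = 1.674 mol
mass = 1.674 × 70.90 = 118.7 g

119 g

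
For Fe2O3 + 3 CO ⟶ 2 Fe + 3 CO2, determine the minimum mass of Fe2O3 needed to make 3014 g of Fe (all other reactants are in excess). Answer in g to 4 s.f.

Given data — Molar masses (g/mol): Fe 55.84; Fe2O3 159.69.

4310 g

n(Fe) = 3014 / 55.84 = 53.98 mol
n(Fe2O3) = (1/2) × 53.98 = 26.99 mol
mass = 26.99 × 159.69 = 4310 g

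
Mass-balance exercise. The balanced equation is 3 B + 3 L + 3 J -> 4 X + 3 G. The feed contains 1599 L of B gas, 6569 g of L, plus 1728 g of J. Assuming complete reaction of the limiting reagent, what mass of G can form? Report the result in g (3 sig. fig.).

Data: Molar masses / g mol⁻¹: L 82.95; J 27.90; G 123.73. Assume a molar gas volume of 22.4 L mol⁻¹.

n(B) = 1599 / 22.4 = 71.38 mol
n(L) = 6569 / 82.95 = 79.19 mol
n(J) = 1728 / 27.90 = 61.94 mol
n/ν for B = 71.38/3 = 23.79
n/ν for L = 79.19/3 = 26.40
n/ν for J = 61.94/3 = 20.65
Smallest n/ν is J → limiting reagent.
n(G) = (3/3) × 61.94 = 61.94 mol
mass = 61.94 × 123.73 = 7664 g

7660 g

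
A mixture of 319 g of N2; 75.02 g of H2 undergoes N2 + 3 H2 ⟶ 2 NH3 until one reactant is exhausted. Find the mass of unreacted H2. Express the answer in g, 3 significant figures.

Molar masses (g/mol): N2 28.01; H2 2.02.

6.00 g

n(N2) = 319.0 / 28.01 = 11.39 mol
n(H2) = 75.02 / 2.02 = 37.14 mol
n/ν for N2 = 11.39/1 = 11.39
n/ν for H2 = 37.14/3 = 12.38
Smallest n/ν is N2 → limiting reagent.
H2 consumed = (3/1) × 11.39 = 34.17 mol
H2 remaining = 37.14 − 34.17 = 2.970 mol
mass = 2.970 × 2.02 = 5.999 g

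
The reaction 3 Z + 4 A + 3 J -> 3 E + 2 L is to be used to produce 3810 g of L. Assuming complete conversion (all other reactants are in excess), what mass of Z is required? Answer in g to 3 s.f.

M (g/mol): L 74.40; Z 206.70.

15900 g

n(L) = 3810 / 74.40 = 51.21 mol
n(Z) = (3/2) × 51.21 = 76.82 mol
mass = 76.82 × 206.70 = 15880 g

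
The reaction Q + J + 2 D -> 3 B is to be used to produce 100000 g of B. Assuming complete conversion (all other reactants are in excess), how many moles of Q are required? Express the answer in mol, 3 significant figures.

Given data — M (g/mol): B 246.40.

135 mol

n(B) = 100000 / 246.40 = 405.8 mol
n(Q) = (1/3) × 405.8 = 135.3 mol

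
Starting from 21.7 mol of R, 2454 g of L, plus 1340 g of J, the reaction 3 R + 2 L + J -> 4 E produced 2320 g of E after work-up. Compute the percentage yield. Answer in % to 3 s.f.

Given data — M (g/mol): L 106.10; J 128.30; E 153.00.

n(R) = 21.70 mol
n(L) = 2454 / 106.10 = 23.13 mol
n(J) = 1340 / 128.30 = 10.44 mol
n/ν → R: 7.233, L: 11.57, J: 10.44; R is limiting.
theoretical n(E) = (4/3) × 21.70 = 28.93 mol → 4426 g
% yield = 2320 / 4426 × 100 = 52.42 %

52.4 %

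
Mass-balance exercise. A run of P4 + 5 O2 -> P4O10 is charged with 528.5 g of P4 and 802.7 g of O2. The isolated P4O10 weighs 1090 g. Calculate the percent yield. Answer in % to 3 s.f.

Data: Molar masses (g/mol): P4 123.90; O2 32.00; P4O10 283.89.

90.0 %

n(P4) = 528.5 / 123.90 = 4.266 mol
n(O2) = 802.7 / 32.00 = 25.08 mol
n/ν → P4: 4.266, O2: 5.016; P4 is limiting.
theoretical n(P4O10) = (1/1) × 4.266 = 4.266 mol → 1211 g
% yield = 1090 / 1211 × 100 = 90.01 %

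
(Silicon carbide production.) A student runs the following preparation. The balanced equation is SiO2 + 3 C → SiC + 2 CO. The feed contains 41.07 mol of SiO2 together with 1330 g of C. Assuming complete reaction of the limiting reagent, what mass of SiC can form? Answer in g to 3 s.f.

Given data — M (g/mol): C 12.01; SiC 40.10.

1480 g

n(SiO2) = 41.07 mol
n(C) = 1330 / 12.01 = 110.7 mol
n/ν for SiO2 = 41.07/1 = 41.07
n/ν for C = 110.7/3 = 36.90
Smallest n/ν is C → limiting reagent.
n(SiC) = (1/3) × 110.7 = 36.90 mol
mass = 36.90 × 40.10 = 1480 g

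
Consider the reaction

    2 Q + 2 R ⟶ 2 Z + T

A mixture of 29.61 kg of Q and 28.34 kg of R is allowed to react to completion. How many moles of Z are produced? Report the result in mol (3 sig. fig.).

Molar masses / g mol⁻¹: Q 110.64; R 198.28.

143 mol

n(Q) = 29.61×1000 / 110.64 = 267.6 mol
n(R) = 28.34×1000 / 198.28 = 142.9 mol
n/ν for Q = 267.6/2 = 133.8
n/ν for R = 142.9/2 = 71.45
Smallest n/ν is R → limiting reagent.
n(Z) = (2/2) × 142.9 = 142.9 mol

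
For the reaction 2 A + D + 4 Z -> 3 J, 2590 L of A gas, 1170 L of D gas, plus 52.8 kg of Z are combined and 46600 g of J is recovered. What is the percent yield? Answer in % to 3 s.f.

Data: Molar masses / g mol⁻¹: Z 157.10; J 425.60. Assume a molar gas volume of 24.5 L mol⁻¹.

76.4 %

n(A) = 2590 / 24.5 = 105.7 mol
n(D) = 1170 / 24.5 = 47.76 mol
n(Z) = 52.80×1000 / 157.10 = 336.1 mol
n/ν → A: 52.85, D: 47.76, Z: 84.03; D is limiting.
theoretical n(J) = (3/1) × 47.76 = 143.3 mol → 60990 g
% yield = 46600 / 60990 × 100 = 76.41 %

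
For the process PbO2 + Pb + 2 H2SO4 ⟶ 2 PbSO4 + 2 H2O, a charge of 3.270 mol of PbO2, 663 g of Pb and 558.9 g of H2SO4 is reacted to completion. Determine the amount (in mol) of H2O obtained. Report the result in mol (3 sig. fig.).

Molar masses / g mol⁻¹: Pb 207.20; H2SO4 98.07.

5.70 mol

n(PbO2) = 3.270 mol
n(Pb) = 663.0 / 207.20 = 3.200 mol
n(H2SO4) = 558.9 / 98.07 = 5.699 mol
n/ν for PbO2 = 3.270/1 = 3.270
n/ν for Pb = 3.200/1 = 3.200
n/ν for H2SO4 = 5.699/2 = 2.850
Smallest n/ν is H2SO4 → limiting reagent.
n(H2O) = (2/2) × 5.699 = 5.699 mol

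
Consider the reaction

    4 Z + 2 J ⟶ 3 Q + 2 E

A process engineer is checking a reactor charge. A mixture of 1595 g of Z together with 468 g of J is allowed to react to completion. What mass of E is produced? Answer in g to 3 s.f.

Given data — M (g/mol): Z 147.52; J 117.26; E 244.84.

n(Z) = 1595 / 147.52 = 10.81 mol
n(J) = 468.0 / 117.26 = 3.991 mol
n/ν for Z = 10.81/4 = 2.703
n/ν for J = 3.991/2 = 1.996
Smallest n/ν is J → limiting reagent.
n(E) = (2/2) × 3.991 = 3.991 mol
mass = 3.991 × 244.84 = 977.2 g

977 g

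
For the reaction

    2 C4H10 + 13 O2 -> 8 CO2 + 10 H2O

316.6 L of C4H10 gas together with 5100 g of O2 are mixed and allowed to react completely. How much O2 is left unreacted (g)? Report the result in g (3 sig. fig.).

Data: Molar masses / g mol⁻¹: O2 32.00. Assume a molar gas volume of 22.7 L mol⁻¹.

2200 g

n(C4H10) = 316.6 / 22.7 = 13.95 mol
n(O2) = 5100 / 32.00 = 159.4 mol
n/ν for C4H10 = 13.95/2 = 6.975
n/ν for O2 = 159.4/13 = 12.26
Smallest n/ν is C4H10 → limiting reagent.
O2 consumed = (13/2) × 13.95 = 90.68 mol
O2 remaining = 159.4 − 90.68 = 68.72 mol
mass = 68.72 × 32.00 = 2199 g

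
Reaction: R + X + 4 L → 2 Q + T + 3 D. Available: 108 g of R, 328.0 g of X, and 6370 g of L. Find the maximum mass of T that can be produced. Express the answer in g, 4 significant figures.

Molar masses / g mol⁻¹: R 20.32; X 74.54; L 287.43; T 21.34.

93.90 g

n(R) = 108.0 / 20.32 = 5.315 mol
n(X) = 328.0 / 74.54 = 4.400 mol
n(L) = 6370 / 287.43 = 22.16 mol
n/ν for R = 5.315/1 = 5.315
n/ν for X = 4.400/1 = 4.400
n/ν for L = 22.16/4 = 5.540
Smallest n/ν is X → limiting reagent.
n(T) = (1/1) × 4.400 = 4.400 mol
mass = 4.400 × 21.34 = 93.90 g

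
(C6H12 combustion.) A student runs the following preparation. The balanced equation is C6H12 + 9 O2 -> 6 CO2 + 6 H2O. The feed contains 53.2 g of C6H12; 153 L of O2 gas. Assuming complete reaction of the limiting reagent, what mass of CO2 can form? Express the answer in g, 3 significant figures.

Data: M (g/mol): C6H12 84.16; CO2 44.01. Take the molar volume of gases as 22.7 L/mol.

n(C6H12) = 53.20 / 84.16 = 0.6321 mol
n(O2) = 153.0 / 22.7 = 6.740 mol
n/ν → C6H12: 0.6321, O2: 0.7489; C6H12 is limiting.
n(CO2) = (6/1) × 0.6321 = 3.793 mol
mass = 3.793 × 44.01 = 166.9 g

167 g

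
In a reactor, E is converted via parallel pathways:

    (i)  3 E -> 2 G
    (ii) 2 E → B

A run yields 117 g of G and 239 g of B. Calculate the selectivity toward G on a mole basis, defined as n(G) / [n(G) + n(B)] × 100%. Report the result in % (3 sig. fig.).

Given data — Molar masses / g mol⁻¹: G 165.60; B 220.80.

39.5 %

n(G) = 117 / 165.60 = 0.7065 mol
n(B) = 239 / 220.80 = 1.082 mol
selectivity = 0.7065/(0.7065+1.082) × 100 = 39.50 %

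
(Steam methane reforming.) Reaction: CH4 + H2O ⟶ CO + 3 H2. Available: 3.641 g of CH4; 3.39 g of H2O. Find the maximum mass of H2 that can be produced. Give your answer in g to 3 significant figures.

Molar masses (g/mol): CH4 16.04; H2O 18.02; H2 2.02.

n(CH4) = 3.641 / 16.04 = 0.2270 mol
n(H2O) = 3.390 / 18.02 = 0.1881 mol
n/ν for CH4 = 0.2270/1 = 0.2270
n/ν for H2O = 0.1881/1 = 0.1881
Smallest n/ν is H2O → limiting reagent.
n(H2) = (3/1) × 0.1881 = 0.5643 mol
mass = 0.5643 × 2.02 = 1.140 g

1.14 g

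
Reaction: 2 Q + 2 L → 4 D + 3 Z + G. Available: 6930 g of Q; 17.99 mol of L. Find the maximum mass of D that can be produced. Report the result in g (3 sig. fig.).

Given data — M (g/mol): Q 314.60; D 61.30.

n(Q) = 6930 / 314.60 = 22.03 mol
n(L) = 17.99 mol
n/ν for Q = 22.03/2 = 11.02
n/ν for L = 17.99/2 = 8.995
Smallest n/ν is L → limiting reagent.
n(D) = (4/2) × 17.99 = 35.98 mol
mass = 35.98 × 61.30 = 2206 g

2210 g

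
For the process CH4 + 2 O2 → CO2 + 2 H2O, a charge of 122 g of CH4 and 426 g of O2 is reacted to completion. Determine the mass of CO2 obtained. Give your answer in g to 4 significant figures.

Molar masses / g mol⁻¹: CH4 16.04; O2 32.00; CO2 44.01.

n(CH4) = 122.0 / 16.04 = 7.606 mol
n(O2) = 426.0 / 32.00 = 13.31 mol
n/ν for CH4 = 7.606/1 = 7.606
n/ν for O2 = 13.31/2 = 6.655
Smallest n/ν is O2 → limiting reagent.
n(CO2) = (1/2) × 13.31 = 6.655 mol
mass = 6.655 × 44.01 = 292.9 g

292.9 g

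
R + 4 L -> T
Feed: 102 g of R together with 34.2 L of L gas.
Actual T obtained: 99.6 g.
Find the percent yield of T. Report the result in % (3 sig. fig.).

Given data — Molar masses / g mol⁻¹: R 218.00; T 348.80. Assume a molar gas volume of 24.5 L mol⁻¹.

81.8 %

n(R) = 102.0 / 218.00 = 0.4679 mol
n(L) = 34.20 / 24.5 = 1.396 mol
n/ν for R = 0.4679/1 = 0.4679
n/ν for L = 1.396/4 = 0.3490
Smallest n/ν is L → limiting reagent.
theoretical n(T) = (1/4) × 1.396 = 0.3490 mol → 121.7 g
% yield = 99.6 / 121.7 × 100 = 81.84 %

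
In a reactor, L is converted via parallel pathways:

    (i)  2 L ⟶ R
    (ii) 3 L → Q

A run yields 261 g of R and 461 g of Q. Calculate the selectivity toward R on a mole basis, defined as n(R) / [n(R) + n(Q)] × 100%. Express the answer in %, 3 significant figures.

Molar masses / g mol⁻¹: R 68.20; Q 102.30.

n(R) = 261 / 68.20 = 3.827 mol
n(Q) = 461 / 102.30 = 4.506 mol
selectivity = 3.827/(3.827+4.506) × 100 = 45.93 %

45.9 %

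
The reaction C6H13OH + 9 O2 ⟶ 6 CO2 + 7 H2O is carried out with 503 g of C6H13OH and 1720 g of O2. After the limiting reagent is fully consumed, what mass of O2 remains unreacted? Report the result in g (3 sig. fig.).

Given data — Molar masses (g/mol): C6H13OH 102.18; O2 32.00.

n(C6H13OH) = 503.0 / 102.18 = 4.923 mol
n(O2) = 1720 / 32.00 = 53.75 mol
n/ν for C6H13OH = 4.923/1 = 4.923
n/ν for O2 = 53.75/9 = 5.972
Smallest n/ν is C6H13OH → limiting reagent.
O2 consumed = (9/1) × 4.923 = 44.31 mol
O2 remaining = 53.75 − 44.31 = 9.440 mol
mass = 9.440 × 32.00 = 302.1 g

302 g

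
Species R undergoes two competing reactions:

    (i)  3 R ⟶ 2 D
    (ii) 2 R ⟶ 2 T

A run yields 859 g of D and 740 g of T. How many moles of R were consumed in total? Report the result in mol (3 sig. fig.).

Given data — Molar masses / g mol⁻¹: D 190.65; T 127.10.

12.6 mol

n(D) = 859 / 190.65 = 4.506 mol
n(T) = 740 / 127.10 = 5.822 mol
n(R) via (i) = (3/2)×4.506 = 6.759 mol
n(R) via (ii) = (2/2)×5.822 = 5.822 mol
total n(R) = 6.759 + 5.822 = 12.58 mol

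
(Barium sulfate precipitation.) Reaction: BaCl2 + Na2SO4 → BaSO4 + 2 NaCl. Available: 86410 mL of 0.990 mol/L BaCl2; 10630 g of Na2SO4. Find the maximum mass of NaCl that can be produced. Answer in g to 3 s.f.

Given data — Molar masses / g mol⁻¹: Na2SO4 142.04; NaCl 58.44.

n(BaCl2) = 0.990 × 86410/1000 = 85.55 mol
n(Na2SO4) = 10630 / 142.04 = 74.84 mol
n/ν → BaCl2: 85.55, Na2SO4: 74.84; Na2SO4 is limiting.
n(NaCl) = (2/1) × 74.84 = 149.7 mol
mass = 149.7 × 58.44 = 8748 g

8750 g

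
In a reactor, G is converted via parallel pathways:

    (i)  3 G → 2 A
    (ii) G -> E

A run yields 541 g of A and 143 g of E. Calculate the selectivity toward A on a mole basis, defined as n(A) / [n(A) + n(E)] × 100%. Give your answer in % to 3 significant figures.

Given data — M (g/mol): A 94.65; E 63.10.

n(A) = 541 / 94.65 = 5.716 mol
n(E) = 143 / 63.10 = 2.266 mol
selectivity = 5.716/(5.716+2.266) × 100 = 71.61 %

71.6 %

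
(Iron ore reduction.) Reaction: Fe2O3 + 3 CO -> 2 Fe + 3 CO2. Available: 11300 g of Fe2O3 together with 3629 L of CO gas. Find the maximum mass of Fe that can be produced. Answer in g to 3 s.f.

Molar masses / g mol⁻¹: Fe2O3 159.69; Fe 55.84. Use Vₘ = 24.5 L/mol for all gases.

5510 g

n(Fe2O3) = 11300 / 159.69 = 70.76 mol
n(CO) = 3629 / 24.5 = 148.1 mol
n/ν for Fe2O3 = 70.76/1 = 70.76
n/ν for CO = 148.1/3 = 49.37
Smallest n/ν is CO → limiting reagent.
n(Fe) = (2/3) × 148.1 = 98.73 mol
mass = 98.73 × 55.84 = 5513 g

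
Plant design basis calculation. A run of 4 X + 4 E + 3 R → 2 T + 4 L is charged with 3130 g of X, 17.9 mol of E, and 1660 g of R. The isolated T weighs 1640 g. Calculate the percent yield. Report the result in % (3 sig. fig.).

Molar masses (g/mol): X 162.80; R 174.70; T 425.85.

60.8 %

n(X) = 3130 / 162.80 = 19.23 mol
n(E) = 17.90 mol
n(R) = 1660 / 174.70 = 9.502 mol
n/ν for X = 19.23/4 = 4.808
n/ν for E = 17.90/4 = 4.475
n/ν for R = 9.502/3 = 3.167
Smallest n/ν is R → limiting reagent.
theoretical n(T) = (2/3) × 9.502 = 6.335 mol → 2698 g
% yield = 1640 / 2698 × 100 = 60.79 %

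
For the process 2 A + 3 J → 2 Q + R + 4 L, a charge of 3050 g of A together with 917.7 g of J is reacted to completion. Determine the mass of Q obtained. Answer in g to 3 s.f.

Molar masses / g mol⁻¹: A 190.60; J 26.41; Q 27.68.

n(A) = 3050 / 190.60 = 16.00 mol
n(J) = 917.7 / 26.41 = 34.75 mol
n/ν for A = 16.00/2 = 8.000
n/ν for J = 34.75/3 = 11.58
Smallest n/ν is A → limiting reagent.
n(Q) = (2/2) × 16.00 = 16.00 mol
mass = 16.00 × 27.68 = 442.9 g

443 g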